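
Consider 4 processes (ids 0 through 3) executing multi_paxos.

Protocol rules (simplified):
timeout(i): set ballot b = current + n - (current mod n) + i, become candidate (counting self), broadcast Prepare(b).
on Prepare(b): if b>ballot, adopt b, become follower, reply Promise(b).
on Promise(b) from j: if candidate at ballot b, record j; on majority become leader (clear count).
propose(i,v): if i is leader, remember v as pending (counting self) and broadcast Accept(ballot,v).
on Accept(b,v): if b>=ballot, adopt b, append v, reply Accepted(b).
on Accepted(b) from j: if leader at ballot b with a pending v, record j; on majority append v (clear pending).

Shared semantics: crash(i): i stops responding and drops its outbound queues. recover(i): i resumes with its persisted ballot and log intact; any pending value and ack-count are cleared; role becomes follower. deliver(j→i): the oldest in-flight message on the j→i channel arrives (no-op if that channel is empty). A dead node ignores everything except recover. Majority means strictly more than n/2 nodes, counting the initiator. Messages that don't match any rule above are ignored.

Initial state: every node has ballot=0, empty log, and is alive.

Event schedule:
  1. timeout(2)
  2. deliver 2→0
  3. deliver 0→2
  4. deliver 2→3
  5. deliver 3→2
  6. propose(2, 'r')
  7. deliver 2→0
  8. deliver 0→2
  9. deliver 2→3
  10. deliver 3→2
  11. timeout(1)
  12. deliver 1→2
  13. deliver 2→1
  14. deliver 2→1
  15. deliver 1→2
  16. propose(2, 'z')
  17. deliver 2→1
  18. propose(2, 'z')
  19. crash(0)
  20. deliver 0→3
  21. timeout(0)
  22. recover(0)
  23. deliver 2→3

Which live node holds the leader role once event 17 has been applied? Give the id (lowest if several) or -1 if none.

2

[1] timeout(2) → N2(cand b6 [-])
[2] deliver 2→0 → N0(foll b6 [-])
[3] deliver 0→2 → ∅
[4] deliver 2→3 → N3(foll b6 [-])
[5] deliver 3→2 → N2(lead b6 [-])
[6] propose(2,'r') → ∅
[7] deliver 2→0 → N0(foll b6 [r])
[8] deliver 0→2 → ∅
[9] deliver 2→3 → N3(foll b6 [r])
[10] deliver 3→2 → N2(lead b6 [r])
[11] timeout(1) → N1(cand b5 [-])
[12] deliver 1→2 → ∅
[13] deliver 2→1 → N1(foll b6 [-])
[14] deliver 2→1 → N1(foll b6 [r])
[15] deliver 1→2 → ∅
[16] propose(2,'z') → ∅
[17] deliver 2→1 → N1(foll b6 [r,z])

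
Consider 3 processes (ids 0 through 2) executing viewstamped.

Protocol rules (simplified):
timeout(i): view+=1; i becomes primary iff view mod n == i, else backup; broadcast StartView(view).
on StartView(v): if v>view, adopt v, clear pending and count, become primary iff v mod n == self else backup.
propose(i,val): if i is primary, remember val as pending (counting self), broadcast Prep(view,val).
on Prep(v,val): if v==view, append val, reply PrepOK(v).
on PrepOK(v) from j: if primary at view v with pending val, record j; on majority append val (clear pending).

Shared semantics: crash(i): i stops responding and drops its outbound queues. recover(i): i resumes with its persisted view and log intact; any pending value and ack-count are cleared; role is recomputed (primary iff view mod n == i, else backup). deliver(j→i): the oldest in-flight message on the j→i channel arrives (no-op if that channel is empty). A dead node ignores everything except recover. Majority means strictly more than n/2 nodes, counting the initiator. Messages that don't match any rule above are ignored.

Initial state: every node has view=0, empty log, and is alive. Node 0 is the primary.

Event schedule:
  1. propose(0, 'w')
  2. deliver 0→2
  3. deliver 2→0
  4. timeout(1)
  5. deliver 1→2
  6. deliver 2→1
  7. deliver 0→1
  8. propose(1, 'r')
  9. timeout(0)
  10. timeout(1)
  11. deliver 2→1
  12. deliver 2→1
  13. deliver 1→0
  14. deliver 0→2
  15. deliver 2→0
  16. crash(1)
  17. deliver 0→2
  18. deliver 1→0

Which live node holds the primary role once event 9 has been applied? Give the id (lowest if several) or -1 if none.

after 1 — propose(0,'w'): ·
after 2 — deliver 0→2: n2:back/v0/[w]
after 3 — deliver 2→0: n0:prim/v0/[w]
after 4 — timeout(1): n1:prim/v1/[-]
after 5 — deliver 1→2: n2:back/v1/[w]
after 6 — deliver 2→1: ·
after 7 — deliver 0→1: ·
after 8 — propose(1,'r'): ·
after 9 — timeout(0): n0:back/v1/[w]

1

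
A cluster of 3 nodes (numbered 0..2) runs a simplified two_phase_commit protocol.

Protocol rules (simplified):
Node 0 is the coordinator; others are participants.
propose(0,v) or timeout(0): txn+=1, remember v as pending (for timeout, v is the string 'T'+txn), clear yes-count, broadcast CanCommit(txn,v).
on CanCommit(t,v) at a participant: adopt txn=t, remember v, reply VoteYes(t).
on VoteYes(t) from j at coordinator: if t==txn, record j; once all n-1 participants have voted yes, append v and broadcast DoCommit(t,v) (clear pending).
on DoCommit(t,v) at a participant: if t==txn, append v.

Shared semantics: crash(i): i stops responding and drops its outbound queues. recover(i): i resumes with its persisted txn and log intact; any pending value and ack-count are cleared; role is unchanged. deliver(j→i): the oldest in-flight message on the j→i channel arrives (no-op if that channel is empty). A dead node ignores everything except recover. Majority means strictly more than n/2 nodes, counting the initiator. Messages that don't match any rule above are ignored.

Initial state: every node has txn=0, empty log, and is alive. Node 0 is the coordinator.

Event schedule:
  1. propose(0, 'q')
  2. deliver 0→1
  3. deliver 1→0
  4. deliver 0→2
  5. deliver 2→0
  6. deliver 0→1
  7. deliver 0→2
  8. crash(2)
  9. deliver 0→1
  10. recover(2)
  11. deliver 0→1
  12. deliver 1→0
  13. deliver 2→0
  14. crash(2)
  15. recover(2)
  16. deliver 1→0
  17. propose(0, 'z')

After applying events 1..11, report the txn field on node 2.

1

1. propose(0,'q'):  <0:coor t1 ->
2. deliver 0→1:  <1:part t1 ->
3. deliver 1→0:  nop
4. deliver 0→2:  <2:part t1 ->
5. deliver 2→0:  <0:coor t1 q>
6. deliver 0→1:  <1:part t1 q>
7. deliver 0→2:  <2:part t1 q>
8. crash(2):  <2:✗part t1 q>
9. deliver 0→1:  nop
10. recover(2):  <2:part t1 q>
11. deliver 0→1:  nop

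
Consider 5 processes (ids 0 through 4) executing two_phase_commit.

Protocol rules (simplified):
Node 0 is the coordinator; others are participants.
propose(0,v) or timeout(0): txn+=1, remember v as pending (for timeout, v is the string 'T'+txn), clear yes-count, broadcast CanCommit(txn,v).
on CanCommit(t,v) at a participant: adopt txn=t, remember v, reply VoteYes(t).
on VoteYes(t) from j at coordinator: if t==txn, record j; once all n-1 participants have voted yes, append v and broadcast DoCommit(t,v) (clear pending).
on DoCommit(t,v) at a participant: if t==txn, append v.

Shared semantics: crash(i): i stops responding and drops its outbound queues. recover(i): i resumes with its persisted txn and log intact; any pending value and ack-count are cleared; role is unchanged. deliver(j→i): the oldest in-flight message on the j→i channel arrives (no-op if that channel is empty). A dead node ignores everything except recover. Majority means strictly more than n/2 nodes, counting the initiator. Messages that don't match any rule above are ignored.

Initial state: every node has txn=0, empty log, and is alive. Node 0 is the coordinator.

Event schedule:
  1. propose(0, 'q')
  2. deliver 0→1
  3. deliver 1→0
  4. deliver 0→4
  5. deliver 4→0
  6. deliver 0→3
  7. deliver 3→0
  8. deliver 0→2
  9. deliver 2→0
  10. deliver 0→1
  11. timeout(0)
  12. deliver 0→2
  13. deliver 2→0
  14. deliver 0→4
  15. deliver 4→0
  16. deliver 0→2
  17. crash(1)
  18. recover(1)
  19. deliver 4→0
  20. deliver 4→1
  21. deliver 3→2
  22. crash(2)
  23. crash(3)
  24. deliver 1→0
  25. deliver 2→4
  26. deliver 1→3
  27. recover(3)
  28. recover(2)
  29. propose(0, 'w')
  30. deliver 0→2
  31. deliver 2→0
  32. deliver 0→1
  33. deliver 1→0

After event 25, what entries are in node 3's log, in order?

e1 propose(0,'q'): 0[coor,t=1,-]
e2 deliver 0→1: 1[part,t=1,-]
e3 deliver 1→0: ·
e4 deliver 0→4: 4[part,t=1,-]
e5 deliver 4→0: ·
e6 deliver 0→3: 3[part,t=1,-]
e7 deliver 3→0: ·
e8 deliver 0→2: 2[part,t=1,-]
e9 deliver 2→0: 0[coor,t=1,q]
e10 deliver 0→1: 1[part,t=1,q]
e11 timeout(0): 0[coor,t=2,q]
e12 deliver 0→2: 2[part,t=1,q]
e13 deliver 2→0: ·
e14 deliver 0→4: 4[part,t=1,q]
e15 deliver 4→0: ·
e16 deliver 0→2: 2[part,t=2,q]
e17 crash(1): 1[✗part,t=1,q]
e18 recover(1): 1[part,t=1,q]
e19 deliver 4→0: ·
e20 deliver 4→1: ·
e21 deliver 3→2: ·
e22 crash(2): 2[✗part,t=2,q]
e23 crash(3): 3[✗part,t=1,-]
e24 deliver 1→0: ·
e25 deliver 2→4: ·

empty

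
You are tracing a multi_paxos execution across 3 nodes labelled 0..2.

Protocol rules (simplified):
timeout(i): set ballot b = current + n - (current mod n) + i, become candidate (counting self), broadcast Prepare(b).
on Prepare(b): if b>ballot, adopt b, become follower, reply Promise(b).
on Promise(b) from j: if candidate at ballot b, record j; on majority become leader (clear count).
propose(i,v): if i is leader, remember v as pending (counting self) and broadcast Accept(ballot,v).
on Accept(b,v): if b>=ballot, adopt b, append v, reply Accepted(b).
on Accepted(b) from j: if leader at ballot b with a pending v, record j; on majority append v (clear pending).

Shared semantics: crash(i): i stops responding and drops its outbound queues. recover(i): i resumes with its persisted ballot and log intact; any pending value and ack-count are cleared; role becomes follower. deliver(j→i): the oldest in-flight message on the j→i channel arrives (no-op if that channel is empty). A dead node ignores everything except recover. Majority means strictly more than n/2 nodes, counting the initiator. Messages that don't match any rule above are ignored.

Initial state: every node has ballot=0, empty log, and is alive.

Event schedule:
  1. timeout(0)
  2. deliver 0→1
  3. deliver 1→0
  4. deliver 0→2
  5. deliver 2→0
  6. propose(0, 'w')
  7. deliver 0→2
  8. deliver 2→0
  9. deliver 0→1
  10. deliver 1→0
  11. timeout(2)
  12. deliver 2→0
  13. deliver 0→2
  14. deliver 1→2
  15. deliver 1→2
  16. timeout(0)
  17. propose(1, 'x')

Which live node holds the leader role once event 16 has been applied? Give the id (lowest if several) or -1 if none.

2

1. timeout(0):  <0:cand b3 ->
2. deliver 0→1:  <1:foll b3 ->
3. deliver 1→0:  <0:lead b3 ->
4. deliver 0→2:  <2:foll b3 ->
5. deliver 2→0:  nop
6. propose(0,'w'):  nop
7. deliver 0→2:  <2:foll b3 w>
8. deliver 2→0:  <0:lead b3 w>
9. deliver 0→1:  <1:foll b3 w>
10. deliver 1→0:  nop
11. timeout(2):  <2:cand b8 w>
12. deliver 2→0:  <0:foll b8 w>
13. deliver 0→2:  <2:lead b8 w>
14. deliver 1→2:  nop
15. deliver 1→2:  nop
16. timeout(0):  <0:cand b9 w>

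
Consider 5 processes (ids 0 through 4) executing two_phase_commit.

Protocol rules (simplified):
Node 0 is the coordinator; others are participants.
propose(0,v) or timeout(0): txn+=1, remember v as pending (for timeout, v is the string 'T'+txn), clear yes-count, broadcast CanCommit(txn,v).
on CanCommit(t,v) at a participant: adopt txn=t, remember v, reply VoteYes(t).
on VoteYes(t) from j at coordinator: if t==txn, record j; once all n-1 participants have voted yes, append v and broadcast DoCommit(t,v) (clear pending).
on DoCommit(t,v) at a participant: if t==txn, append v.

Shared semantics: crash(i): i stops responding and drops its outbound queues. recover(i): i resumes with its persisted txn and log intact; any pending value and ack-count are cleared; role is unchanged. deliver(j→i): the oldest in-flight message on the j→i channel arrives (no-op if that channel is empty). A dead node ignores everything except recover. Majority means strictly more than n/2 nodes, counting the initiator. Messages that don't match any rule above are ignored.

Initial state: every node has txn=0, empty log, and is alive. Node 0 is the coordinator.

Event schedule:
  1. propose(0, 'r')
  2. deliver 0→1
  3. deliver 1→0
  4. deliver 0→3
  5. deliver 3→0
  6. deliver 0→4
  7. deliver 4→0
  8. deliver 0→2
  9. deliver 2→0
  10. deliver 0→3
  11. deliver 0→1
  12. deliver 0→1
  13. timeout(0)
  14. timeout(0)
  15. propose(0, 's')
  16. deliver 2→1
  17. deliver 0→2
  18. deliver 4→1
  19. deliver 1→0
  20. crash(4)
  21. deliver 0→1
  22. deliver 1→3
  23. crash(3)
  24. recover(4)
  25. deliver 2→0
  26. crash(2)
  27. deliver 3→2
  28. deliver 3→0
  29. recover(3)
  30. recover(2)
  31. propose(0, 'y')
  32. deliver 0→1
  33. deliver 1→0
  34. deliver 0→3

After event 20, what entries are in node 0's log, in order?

1. propose(0,'r'):  <0:coor t1 ->
2. deliver 0→1:  <1:part t1 ->
3. deliver 1→0:  nop
4. deliver 0→3:  <3:part t1 ->
5. deliver 3→0:  nop
6. deliver 0→4:  <4:part t1 ->
7. deliver 4→0:  nop
8. deliver 0→2:  <2:part t1 ->
9. deliver 2→0:  <0:coor t1 r>
10. deliver 0→3:  <3:part t1 r>
11. deliver 0→1:  <1:part t1 r>
12. deliver 0→1:  nop
13. timeout(0):  <0:coor t2 r>
14. timeout(0):  <0:coor t3 r>
15. propose(0,'s'):  <0:coor t4 r>
16. deliver 2→1:  nop
17. deliver 0→2:  <2:part t1 r>
18. deliver 4→1:  nop
19. deliver 1→0:  nop
20. crash(4):  <4:✗part t1 ->

r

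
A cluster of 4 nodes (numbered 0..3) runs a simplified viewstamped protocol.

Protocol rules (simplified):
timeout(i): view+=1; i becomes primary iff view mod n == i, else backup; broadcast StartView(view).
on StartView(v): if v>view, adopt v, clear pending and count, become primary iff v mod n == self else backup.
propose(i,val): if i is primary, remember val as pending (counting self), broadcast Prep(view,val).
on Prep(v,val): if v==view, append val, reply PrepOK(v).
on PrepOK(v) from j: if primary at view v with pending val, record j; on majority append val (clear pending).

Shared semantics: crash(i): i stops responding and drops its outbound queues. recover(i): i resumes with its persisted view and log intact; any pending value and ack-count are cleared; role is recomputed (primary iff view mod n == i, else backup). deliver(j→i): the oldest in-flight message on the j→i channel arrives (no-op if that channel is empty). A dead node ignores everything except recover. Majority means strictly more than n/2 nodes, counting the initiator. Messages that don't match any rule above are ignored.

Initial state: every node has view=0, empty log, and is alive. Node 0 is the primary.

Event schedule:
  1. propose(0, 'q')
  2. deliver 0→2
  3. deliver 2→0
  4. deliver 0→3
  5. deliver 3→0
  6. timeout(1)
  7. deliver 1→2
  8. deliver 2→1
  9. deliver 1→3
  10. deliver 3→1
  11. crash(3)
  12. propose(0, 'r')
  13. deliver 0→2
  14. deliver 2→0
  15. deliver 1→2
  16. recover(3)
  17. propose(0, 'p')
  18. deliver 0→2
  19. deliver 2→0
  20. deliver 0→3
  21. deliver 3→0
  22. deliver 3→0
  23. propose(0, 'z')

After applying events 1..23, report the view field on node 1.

e1 propose(0,'q'): ·
e2 deliver 0→2: 2[back,v=0,q]
e3 deliver 2→0: ·
e4 deliver 0→3: 3[back,v=0,q]
e5 deliver 3→0: 0[prim,v=0,q]
e6 timeout(1): 1[prim,v=1,-]
e7 deliver 1→2: 2[back,v=1,q]
e8 deliver 2→1: ·
e9 deliver 1→3: 3[back,v=1,q]
e10 deliver 3→1: ·
e11 crash(3): 3[✗back,v=1,q]
e12 propose(0,'r'): ·
e13 deliver 0→2: ·
e14 deliver 2→0: ·
e15 deliver 1→2: ·
e16 recover(3): 3[back,v=1,q]
e17 propose(0,'p'): ·
e18 deliver 0→2: ·
e19 deliver 2→0: ·
e20 deliver 0→3: ·
e21 deliver 3→0: ·
e22 deliver 3→0: ·
e23 propose(0,'z'): ·

1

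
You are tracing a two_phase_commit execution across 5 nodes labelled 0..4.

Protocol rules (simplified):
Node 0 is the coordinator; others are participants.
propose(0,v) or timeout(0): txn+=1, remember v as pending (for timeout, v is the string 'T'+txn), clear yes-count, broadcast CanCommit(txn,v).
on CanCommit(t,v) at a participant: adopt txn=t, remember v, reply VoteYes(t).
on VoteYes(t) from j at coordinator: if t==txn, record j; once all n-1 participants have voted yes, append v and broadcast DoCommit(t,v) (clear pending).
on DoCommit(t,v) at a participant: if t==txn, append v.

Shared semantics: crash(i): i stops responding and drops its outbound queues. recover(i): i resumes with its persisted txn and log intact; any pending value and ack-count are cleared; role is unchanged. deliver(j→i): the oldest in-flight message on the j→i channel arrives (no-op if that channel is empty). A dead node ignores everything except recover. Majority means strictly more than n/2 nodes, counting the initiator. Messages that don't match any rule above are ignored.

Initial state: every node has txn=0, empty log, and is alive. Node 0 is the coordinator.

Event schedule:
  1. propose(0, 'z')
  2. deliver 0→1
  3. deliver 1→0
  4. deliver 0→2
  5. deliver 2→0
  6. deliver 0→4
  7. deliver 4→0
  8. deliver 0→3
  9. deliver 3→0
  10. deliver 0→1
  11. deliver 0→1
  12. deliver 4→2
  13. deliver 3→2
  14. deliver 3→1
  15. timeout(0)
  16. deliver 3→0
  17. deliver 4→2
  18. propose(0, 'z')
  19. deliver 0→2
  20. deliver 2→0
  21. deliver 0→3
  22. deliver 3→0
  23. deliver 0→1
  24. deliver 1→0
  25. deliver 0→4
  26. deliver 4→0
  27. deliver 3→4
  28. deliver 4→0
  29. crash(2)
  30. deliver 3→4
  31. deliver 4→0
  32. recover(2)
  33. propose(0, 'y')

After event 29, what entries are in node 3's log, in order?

step 1 propose(0,'z'): 0={coor,t=1,log=-}
step 2 deliver 0→1: 1={part,t=1,log=-}
step 3 deliver 1→0: —
step 4 deliver 0→2: 2={part,t=1,log=-}
step 5 deliver 2→0: —
step 6 deliver 0→4: 4={part,t=1,log=-}
step 7 deliver 4→0: —
step 8 deliver 0→3: 3={part,t=1,log=-}
step 9 deliver 3→0: 0={coor,t=1,log=z}
step 10 deliver 0→1: 1={part,t=1,log=z}
step 11 deliver 0→1: —
step 12 deliver 4→2: —
step 13 deliver 3→2: —
step 14 deliver 3→1: —
step 15 timeout(0): 0={coor,t=2,log=z}
step 16 deliver 3→0: —
step 17 deliver 4→2: —
step 18 propose(0,'z'): 0={coor,t=3,log=z}
step 19 deliver 0→2: 2={part,t=1,log=z}
step 20 deliver 2→0: —
step 21 deliver 0→3: 3={part,t=1,log=z}
step 22 deliver 3→0: —
step 23 deliver 0→1: 1={part,t=2,log=z}
step 24 deliver 1→0: —
step 25 deliver 0→4: 4={part,t=1,log=z}
step 26 deliver 4→0: —
step 27 deliver 3→4: —
step 28 deliver 4→0: —
step 29 crash(2): 2={✗part,t=1,log=z}

z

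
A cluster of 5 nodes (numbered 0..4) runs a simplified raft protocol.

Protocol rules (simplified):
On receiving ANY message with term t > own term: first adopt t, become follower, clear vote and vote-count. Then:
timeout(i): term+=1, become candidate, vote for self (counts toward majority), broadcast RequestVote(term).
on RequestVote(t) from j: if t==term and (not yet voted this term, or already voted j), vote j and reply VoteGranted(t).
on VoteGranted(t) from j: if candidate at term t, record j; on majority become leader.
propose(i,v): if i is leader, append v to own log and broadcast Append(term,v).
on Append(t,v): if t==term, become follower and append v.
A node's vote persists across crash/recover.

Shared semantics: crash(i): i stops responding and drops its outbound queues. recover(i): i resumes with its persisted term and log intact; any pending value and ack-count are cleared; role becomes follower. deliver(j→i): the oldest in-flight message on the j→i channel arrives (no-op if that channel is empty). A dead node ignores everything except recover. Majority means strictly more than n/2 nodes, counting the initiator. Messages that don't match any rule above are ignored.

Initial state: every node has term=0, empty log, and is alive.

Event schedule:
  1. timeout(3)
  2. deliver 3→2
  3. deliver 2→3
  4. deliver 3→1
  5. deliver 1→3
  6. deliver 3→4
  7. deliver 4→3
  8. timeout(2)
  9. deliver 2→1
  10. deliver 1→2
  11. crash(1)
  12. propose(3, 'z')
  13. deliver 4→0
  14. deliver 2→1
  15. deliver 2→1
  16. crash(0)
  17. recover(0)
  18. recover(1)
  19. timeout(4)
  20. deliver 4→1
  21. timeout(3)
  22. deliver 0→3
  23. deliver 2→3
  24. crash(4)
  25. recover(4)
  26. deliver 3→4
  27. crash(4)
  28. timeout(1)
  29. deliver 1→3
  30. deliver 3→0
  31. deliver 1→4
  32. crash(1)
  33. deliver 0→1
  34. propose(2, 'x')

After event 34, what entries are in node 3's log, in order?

z

after 1 — timeout(3): n3:cand/t1/[-]
after 2 — deliver 3→2: n2:foll/t1/[-]
after 3 — deliver 2→3: ·
after 4 — deliver 3→1: n1:foll/t1/[-]
after 5 — deliver 1→3: n3:lead/t1/[-]
after 6 — deliver 3→4: n4:foll/t1/[-]
after 7 — deliver 4→3: ·
after 8 — timeout(2): n2:cand/t2/[-]
after 9 — deliver 2→1: n1:foll/t2/[-]
after 10 — deliver 1→2: ·
after 11 — crash(1): n1:✗foll/t2/[-]
after 12 — propose(3,'z'): n3:lead/t1/[z]
after 13 — deliver 4→0: ·
after 14 — deliver 2→1: ·
after 15 — deliver 2→1: ·
after 16 — crash(0): n0:✗foll/t0/[-]
after 17 — recover(0): n0:foll/t0/[-]
after 18 — recover(1): n1:foll/t2/[-]
after 19 — timeout(4): n4:cand/t2/[-]
after 20 — deliver 4→1: ·
after 21 — timeout(3): n3:cand/t2/[z]
after 22 — deliver 0→3: ·
after 23 — deliver 2→3: ·
after 24 — crash(4): n4:✗cand/t2/[-]
after 25 — recover(4): n4:foll/t2/[-]
after 26 — deliver 3→4: ·
after 27 — crash(4): n4:✗foll/t2/[-]
after 28 — timeout(1): n1:cand/t3/[-]
after 29 — deliver 1→3: n3:foll/t3/[z]
after 30 — deliver 3→0: n0:foll/t1/[-]
after 31 — deliver 1→4: ·
after 32 — crash(1): n1:✗cand/t3/[-]
after 33 — deliver 0→1: ·
after 34 — propose(2,'x'): ·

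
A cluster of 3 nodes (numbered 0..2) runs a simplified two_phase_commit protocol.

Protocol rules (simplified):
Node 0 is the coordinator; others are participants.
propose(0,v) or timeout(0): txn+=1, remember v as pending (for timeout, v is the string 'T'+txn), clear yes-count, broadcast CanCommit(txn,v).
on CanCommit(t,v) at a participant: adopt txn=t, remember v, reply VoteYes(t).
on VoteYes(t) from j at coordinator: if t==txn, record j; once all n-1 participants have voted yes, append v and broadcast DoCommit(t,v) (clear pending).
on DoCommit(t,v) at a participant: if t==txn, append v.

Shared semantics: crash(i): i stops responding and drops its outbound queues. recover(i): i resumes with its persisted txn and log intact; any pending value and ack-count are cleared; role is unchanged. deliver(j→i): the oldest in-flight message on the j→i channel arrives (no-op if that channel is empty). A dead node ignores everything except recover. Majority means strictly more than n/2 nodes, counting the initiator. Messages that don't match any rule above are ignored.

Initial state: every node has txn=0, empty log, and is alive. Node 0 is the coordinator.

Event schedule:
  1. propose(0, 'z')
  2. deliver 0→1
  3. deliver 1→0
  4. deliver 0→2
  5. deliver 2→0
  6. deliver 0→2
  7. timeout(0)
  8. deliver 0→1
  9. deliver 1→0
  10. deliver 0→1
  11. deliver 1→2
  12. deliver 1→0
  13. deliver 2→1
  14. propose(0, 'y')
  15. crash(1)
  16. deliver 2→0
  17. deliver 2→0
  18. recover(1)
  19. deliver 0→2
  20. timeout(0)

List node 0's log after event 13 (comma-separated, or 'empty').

z

[1] propose(0,'z') → N0(coor t1 [-])
[2] deliver 0→1 → N1(part t1 [-])
[3] deliver 1→0 → ∅
[4] deliver 0→2 → N2(part t1 [-])
[5] deliver 2→0 → N0(coor t1 [z])
[6] deliver 0→2 → N2(part t1 [z])
[7] timeout(0) → N0(coor t2 [z])
[8] deliver 0→1 → N1(part t1 [z])
[9] deliver 1→0 → ∅
[10] deliver 0→1 → N1(part t2 [z])
[11] deliver 1→2 → ∅
[12] deliver 1→0 → ∅
[13] deliver 2→1 → ∅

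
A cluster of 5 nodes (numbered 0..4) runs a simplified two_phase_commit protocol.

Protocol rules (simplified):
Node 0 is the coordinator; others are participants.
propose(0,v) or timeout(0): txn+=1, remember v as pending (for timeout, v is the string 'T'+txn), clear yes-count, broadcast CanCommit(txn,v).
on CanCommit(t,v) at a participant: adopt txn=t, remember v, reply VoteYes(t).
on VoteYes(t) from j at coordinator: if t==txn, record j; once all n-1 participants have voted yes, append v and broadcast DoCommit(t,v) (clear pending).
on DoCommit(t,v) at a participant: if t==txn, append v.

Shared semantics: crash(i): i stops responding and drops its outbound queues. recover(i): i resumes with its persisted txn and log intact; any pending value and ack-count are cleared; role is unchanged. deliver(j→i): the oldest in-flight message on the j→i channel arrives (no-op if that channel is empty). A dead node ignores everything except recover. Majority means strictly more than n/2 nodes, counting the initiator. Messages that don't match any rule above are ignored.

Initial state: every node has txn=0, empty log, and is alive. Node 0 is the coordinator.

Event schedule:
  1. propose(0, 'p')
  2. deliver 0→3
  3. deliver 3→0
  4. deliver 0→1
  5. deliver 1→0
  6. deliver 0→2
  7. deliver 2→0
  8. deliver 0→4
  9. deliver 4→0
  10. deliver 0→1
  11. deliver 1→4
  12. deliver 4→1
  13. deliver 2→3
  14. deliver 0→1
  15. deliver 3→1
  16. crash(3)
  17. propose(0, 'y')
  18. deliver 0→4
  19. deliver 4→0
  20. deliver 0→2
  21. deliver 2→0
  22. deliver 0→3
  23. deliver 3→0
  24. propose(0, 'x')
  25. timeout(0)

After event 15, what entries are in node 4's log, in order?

1. propose(0,'p'):  <0:coor t1 ->
2. deliver 0→3:  <3:part t1 ->
3. deliver 3→0:  nop
4. deliver 0→1:  <1:part t1 ->
5. deliver 1→0:  nop
6. deliver 0→2:  <2:part t1 ->
7. deliver 2→0:  nop
8. deliver 0→4:  <4:part t1 ->
9. deliver 4→0:  <0:coor t1 p>
10. deliver 0→1:  <1:part t1 p>
11. deliver 1→4:  nop
12. deliver 4→1:  nop
13. deliver 2→3:  nop
14. deliver 0→1:  nop
15. deliver 3→1:  nop

empty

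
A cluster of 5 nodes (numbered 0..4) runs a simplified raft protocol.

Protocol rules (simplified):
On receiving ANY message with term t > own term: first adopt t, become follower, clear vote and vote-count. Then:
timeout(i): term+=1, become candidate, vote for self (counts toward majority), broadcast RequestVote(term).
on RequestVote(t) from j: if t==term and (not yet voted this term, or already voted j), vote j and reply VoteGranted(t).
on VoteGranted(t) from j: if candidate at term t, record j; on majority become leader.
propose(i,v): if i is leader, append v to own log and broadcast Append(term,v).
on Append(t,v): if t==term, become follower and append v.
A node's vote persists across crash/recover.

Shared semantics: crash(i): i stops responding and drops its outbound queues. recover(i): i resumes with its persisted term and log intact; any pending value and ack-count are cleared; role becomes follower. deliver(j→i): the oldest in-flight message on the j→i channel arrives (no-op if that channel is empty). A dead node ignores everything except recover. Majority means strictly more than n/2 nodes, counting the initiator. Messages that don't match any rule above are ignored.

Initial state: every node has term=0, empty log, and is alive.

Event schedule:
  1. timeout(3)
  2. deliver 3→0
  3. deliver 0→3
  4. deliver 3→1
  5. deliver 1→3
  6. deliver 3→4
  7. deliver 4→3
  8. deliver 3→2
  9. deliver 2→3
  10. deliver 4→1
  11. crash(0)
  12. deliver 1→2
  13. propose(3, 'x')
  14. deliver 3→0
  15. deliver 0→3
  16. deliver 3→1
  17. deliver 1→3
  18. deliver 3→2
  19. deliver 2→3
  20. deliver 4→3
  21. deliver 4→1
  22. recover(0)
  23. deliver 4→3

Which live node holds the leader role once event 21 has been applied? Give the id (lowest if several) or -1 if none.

step 1 timeout(3): 3={cand,t=1,log=-}
step 2 deliver 3→0: 0={foll,t=1,log=-}
step 3 deliver 0→3: —
step 4 deliver 3→1: 1={foll,t=1,log=-}
step 5 deliver 1→3: 3={lead,t=1,log=-}
step 6 deliver 3→4: 4={foll,t=1,log=-}
step 7 deliver 4→3: —
step 8 deliver 3→2: 2={foll,t=1,log=-}
step 9 deliver 2→3: —
step 10 deliver 4→1: —
step 11 crash(0): 0={✗foll,t=1,log=-}
step 12 deliver 1→2: —
step 13 propose(3,'x'): 3={lead,t=1,log=x}
step 14 deliver 3→0: —
step 15 deliver 0→3: —
step 16 deliver 3→1: 1={foll,t=1,log=x}
step 17 deliver 1→3: —
step 18 deliver 3→2: 2={foll,t=1,log=x}
step 19 deliver 2→3: —
step 20 deliver 4→3: —
step 21 deliver 4→1: —

3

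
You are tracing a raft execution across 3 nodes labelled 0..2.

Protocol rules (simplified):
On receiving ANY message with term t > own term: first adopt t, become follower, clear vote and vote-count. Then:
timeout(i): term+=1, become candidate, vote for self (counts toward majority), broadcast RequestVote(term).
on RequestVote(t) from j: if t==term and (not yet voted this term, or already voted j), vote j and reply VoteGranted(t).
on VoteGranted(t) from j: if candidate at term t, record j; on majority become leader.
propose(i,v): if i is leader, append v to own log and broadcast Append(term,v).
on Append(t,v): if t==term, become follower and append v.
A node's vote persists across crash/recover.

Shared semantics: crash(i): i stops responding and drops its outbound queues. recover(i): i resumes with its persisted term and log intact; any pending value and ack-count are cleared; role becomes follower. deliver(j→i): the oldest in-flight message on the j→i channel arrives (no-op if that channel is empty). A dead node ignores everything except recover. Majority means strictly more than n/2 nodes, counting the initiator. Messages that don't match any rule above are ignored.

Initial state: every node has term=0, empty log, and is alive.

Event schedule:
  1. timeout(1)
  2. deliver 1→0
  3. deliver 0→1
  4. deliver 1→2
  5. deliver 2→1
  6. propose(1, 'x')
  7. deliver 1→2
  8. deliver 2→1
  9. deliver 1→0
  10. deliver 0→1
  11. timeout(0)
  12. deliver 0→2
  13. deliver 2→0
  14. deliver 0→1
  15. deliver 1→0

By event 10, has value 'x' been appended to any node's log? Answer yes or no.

e1 timeout(1): 1[cand,t=1,-]
e2 deliver 1→0: 0[foll,t=1,-]
e3 deliver 0→1: 1[lead,t=1,-]
e4 deliver 1→2: 2[foll,t=1,-]
e5 deliver 2→1: ·
e6 propose(1,'x'): 1[lead,t=1,x]
e7 deliver 1→2: 2[foll,t=1,x]
e8 deliver 2→1: ·
e9 deliver 1→0: 0[foll,t=1,x]
e10 deliver 0→1: ·

yes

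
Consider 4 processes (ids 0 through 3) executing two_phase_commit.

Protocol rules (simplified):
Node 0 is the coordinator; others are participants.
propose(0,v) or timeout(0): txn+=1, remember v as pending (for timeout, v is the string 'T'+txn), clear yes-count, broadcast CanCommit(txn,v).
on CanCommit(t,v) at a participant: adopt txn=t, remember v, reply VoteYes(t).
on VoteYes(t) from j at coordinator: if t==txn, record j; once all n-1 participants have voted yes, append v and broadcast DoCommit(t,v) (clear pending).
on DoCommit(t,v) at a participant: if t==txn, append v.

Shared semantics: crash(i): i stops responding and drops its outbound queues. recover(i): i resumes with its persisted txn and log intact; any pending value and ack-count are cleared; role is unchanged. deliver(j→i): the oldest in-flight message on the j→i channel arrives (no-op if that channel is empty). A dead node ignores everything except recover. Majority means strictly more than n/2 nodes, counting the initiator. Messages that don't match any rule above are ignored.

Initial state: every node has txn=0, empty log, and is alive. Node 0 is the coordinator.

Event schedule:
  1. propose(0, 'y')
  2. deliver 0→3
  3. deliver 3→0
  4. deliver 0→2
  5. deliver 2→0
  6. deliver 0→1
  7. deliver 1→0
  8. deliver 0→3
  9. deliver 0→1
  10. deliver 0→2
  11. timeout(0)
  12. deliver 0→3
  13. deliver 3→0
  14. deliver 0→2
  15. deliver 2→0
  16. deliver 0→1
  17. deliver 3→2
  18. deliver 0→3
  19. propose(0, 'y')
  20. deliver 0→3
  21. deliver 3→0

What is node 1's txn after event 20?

2

after 1 — propose(0,'y'): n0:coor/t1/[-]
after 2 — deliver 0→3: n3:part/t1/[-]
after 3 — deliver 3→0: ·
after 4 — deliver 0→2: n2:part/t1/[-]
after 5 — deliver 2→0: ·
after 6 — deliver 0→1: n1:part/t1/[-]
after 7 — deliver 1→0: n0:coor/t1/[y]
after 8 — deliver 0→3: n3:part/t1/[y]
after 9 — deliver 0→1: n1:part/t1/[y]
after 10 — deliver 0→2: n2:part/t1/[y]
after 11 — timeout(0): n0:coor/t2/[y]
after 12 — deliver 0→3: n3:part/t2/[y]
after 13 — deliver 3→0: ·
after 14 — deliver 0→2: n2:part/t2/[y]
after 15 — deliver 2→0: ·
after 16 — deliver 0→1: n1:part/t2/[y]
after 17 — deliver 3→2: ·
after 18 — deliver 0→3: ·
after 19 — propose(0,'y'): n0:coor/t3/[y]
after 20 — deliver 0→3: n3:part/t3/[y]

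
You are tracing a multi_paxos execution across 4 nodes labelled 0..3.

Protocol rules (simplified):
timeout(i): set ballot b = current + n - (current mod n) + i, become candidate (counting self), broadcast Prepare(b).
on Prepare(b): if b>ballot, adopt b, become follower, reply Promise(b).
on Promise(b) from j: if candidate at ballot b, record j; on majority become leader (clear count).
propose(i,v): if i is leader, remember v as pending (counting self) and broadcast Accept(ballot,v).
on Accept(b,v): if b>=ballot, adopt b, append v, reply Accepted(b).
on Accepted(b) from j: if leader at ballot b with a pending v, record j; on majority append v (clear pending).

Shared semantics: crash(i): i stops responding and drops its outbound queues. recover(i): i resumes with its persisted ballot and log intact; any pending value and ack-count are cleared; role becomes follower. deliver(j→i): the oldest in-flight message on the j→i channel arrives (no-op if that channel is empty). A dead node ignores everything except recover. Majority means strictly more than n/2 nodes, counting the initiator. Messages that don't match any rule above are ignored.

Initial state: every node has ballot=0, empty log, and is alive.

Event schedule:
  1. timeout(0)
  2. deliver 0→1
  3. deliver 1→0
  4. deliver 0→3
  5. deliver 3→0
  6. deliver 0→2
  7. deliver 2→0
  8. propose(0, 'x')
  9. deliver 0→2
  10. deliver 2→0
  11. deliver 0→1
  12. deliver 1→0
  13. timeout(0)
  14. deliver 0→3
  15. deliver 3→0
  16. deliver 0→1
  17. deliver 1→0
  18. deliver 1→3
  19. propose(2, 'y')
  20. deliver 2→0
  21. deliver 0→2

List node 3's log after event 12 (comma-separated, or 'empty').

empty

step 1 timeout(0): 0={cand,b=4,log=-}
step 2 deliver 0→1: 1={foll,b=4,log=-}
step 3 deliver 1→0: —
step 4 deliver 0→3: 3={foll,b=4,log=-}
step 5 deliver 3→0: 0={lead,b=4,log=-}
step 6 deliver 0→2: 2={foll,b=4,log=-}
step 7 deliver 2→0: —
step 8 propose(0,'x'): —
step 9 deliver 0→2: 2={foll,b=4,log=x}
step 10 deliver 2→0: —
step 11 deliver 0→1: 1={foll,b=4,log=x}
step 12 deliver 1→0: 0={lead,b=4,log=x}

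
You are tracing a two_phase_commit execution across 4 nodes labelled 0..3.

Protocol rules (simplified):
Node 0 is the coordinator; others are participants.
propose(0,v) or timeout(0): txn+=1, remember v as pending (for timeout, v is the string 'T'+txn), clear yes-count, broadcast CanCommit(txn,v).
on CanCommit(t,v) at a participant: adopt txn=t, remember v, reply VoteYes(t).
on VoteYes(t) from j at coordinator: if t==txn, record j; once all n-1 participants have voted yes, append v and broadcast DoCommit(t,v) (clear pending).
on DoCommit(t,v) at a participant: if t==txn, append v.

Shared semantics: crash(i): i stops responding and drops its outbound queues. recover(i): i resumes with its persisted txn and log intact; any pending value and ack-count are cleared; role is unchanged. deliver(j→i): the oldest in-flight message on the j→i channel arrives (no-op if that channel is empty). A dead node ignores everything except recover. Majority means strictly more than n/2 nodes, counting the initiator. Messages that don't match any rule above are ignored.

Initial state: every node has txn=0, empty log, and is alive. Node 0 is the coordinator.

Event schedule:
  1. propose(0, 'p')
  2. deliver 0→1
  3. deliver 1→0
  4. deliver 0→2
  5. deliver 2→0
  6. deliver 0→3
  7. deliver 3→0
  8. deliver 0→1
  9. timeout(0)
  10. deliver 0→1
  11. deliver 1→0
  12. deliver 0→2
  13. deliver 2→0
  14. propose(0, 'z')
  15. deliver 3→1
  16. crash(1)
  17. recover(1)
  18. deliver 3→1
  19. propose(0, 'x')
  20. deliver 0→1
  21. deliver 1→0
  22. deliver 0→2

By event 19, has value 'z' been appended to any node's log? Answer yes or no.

after 1 — propose(0,'p'): n0:coor/t1/[-]
after 2 — deliver 0→1: n1:part/t1/[-]
after 3 — deliver 1→0: ·
after 4 — deliver 0→2: n2:part/t1/[-]
after 5 — deliver 2→0: ·
after 6 — deliver 0→3: n3:part/t1/[-]
after 7 — deliver 3→0: n0:coor/t1/[p]
after 8 — deliver 0→1: n1:part/t1/[p]
after 9 — timeout(0): n0:coor/t2/[p]
after 10 — deliver 0→1: n1:part/t2/[p]
after 11 — deliver 1→0: ·
after 12 — deliver 0→2: n2:part/t1/[p]
after 13 — deliver 2→0: ·
after 14 — propose(0,'z'): n0:coor/t3/[p]
after 15 — deliver 3→1: ·
after 16 — crash(1): n1:✗part/t2/[p]
after 17 — recover(1): n1:part/t2/[p]
after 18 — deliver 3→1: ·
after 19 — propose(0,'x'): n0:coor/t4/[p]

no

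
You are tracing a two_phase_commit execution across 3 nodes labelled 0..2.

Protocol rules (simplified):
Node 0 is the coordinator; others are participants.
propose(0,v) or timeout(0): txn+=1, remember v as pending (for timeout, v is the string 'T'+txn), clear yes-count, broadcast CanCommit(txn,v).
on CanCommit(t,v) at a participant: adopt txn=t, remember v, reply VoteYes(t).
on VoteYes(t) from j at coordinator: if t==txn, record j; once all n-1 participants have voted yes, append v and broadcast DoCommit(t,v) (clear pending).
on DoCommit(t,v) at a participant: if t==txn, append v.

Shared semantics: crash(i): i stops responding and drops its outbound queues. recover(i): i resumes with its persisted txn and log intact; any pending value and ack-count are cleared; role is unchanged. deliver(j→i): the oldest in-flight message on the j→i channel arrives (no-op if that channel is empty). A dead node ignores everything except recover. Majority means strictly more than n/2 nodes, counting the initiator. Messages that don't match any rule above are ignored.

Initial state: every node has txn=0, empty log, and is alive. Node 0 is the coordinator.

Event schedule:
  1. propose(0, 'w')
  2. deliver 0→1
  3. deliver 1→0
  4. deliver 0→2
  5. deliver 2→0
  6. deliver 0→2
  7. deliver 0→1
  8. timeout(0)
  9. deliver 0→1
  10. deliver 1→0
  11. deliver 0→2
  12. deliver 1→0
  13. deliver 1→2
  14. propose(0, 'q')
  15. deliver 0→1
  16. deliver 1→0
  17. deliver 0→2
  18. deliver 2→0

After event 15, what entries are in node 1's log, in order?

w

1. propose(0,'w'):  <0:coor t1 ->
2. deliver 0→1:  <1:part t1 ->
3. deliver 1→0:  nop
4. deliver 0→2:  <2:part t1 ->
5. deliver 2→0:  <0:coor t1 w>
6. deliver 0→2:  <2:part t1 w>
7. deliver 0→1:  <1:part t1 w>
8. timeout(0):  <0:coor t2 w>
9. deliver 0→1:  <1:part t2 w>
10. deliver 1→0:  nop
11. deliver 0→2:  <2:part t2 w>
12. deliver 1→0:  nop
13. deliver 1→2:  nop
14. propose(0,'q'):  <0:coor t3 w>
15. deliver 0→1:  <1:part t3 w>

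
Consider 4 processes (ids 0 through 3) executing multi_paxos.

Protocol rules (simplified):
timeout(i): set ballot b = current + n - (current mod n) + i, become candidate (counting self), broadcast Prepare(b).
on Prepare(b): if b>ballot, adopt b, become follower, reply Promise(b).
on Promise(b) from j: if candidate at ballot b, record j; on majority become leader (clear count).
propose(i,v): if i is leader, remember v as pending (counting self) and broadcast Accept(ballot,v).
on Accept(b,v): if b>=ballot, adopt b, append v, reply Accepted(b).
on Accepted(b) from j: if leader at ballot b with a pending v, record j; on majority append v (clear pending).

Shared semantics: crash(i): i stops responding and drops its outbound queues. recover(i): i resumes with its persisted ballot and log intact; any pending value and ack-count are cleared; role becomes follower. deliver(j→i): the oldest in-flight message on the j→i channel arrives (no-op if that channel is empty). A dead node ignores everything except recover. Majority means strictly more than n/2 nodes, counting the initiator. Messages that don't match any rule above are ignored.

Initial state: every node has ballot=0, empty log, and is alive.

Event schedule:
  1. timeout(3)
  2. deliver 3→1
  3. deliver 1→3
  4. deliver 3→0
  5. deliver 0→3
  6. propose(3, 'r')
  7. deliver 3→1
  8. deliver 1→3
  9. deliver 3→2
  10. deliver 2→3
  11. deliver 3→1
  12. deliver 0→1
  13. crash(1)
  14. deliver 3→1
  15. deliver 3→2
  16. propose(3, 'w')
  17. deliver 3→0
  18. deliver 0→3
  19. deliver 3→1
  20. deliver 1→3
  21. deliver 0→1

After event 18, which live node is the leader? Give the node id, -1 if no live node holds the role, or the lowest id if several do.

1. timeout(3):  <3:cand b7 ->
2. deliver 3→1:  <1:foll b7 ->
3. deliver 1→3:  nop
4. deliver 3→0:  <0:foll b7 ->
5. deliver 0→3:  <3:lead b7 ->
6. propose(3,'r'):  nop
7. deliver 3→1:  <1:foll b7 r>
8. deliver 1→3:  nop
9. deliver 3→2:  <2:foll b7 ->
10. deliver 2→3:  nop
11. deliver 3→1:  nop
12. deliver 0→1:  nop
13. crash(1):  <1:✗foll b7 r>
14. deliver 3→1:  nop
15. deliver 3→2:  <2:foll b7 r>
16. propose(3,'w'):  nop
17. deliver 3→0:  <0:foll b7 r>
18. deliver 0→3:  nop

3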